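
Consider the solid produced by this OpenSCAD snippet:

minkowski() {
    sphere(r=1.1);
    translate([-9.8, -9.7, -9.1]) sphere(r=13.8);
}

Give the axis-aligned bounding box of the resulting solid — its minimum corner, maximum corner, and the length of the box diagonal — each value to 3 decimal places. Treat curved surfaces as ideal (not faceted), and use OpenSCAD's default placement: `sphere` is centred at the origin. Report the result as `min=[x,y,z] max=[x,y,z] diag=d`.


A = translate([-9.8, -9.7, -9.1]) sphere(r=13.8) → bbox [-23.6,-23.5,-22.9] .. [4,4.1,4.7]
B = sphere(r=1.1) → bbox [-1.1,-1.1,-1.1] .. [1.1,1.1,1.1]
lo = A.lo+B.lo = [-23.6-1.1, -23.5-1.1, -22.9-1.1] = [-24.700,-24.600,-24.000]
hi = A.hi+B.hi = [4+1.1, 4.1+1.1, 4.7+1.1] = [5.100,5.200,5.800]
diag = √(29.8²+29.8²+29.8²) = √2664.12 = 51.615

min=[-24.700,-24.600,-24.000] max=[5.100,5.200,5.800] diag=51.615


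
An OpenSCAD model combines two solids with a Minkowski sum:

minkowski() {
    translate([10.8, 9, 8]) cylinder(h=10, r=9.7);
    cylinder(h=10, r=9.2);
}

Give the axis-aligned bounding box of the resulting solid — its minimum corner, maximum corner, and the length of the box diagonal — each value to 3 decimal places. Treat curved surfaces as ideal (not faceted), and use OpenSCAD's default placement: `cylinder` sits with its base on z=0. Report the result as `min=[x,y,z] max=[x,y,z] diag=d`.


min=[-8.100,-9.900,8.000] max=[29.700,27.900,28.000] diag=57.076

A = translate([10.8, 9, 8]) cylinder(h=10, r=9.7) → bbox [1.1,-0.7,8] .. [20.5,18.7,18]
B = cylinder(h=10, r=9.2) → bbox [-9.2,-9.2,0] .. [9.2,9.2,10]
lo = A.lo+B.lo = [1.1-9.2, -0.7-9.2, 8+0] = [-8.100,-9.900,8.000]
hi = A.hi+B.hi = [20.5+9.2, 18.7+9.2, 18+10] = [29.700,27.900,28.000]
diag = √(37.8²+37.8²+20²) = √3257.68 = 57.076


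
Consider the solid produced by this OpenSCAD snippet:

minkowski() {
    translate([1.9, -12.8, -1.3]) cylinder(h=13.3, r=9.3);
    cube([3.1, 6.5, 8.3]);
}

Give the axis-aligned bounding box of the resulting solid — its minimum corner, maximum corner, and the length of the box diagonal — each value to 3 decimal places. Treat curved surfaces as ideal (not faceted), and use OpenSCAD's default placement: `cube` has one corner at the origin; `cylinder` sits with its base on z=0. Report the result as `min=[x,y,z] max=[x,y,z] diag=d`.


min=[-7.400,-22.100,-1.300] max=[14.300,3.000,20.300] diag=39.591

A = translate([1.9, -12.8, -1.3]) cylinder(h=13.3, r=9.3) → bbox [-7.4,-22.1,-1.3] .. [11.2,-3.5,12]
B = cube([3.1, 6.5, 8.3]) → bbox [0,0,0] .. [3.1,6.5,8.3]
lo = A.lo+B.lo = [-7.4+0, -22.1+0, -1.3+0] = [-7.400,-22.100,-1.300]
hi = A.hi+B.hi = [11.2+3.1, -3.5+6.5, 12+8.3] = [14.300,3.000,20.300]
diag = √(21.7²+25.1²+21.6²) = √1567.46 = 39.591


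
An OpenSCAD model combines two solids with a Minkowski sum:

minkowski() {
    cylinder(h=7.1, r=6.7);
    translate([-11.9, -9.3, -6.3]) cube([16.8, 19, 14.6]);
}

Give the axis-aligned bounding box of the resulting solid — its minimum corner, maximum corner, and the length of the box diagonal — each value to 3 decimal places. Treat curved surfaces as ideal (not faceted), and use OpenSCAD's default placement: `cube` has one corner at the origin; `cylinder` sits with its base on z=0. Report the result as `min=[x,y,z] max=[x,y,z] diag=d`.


min=[-18.600,-16.000,-6.300] max=[11.600,16.400,15.400] diag=49.322

A = translate([-11.9, -9.3, -6.3]) cube([16.8, 19, 14.6]) → bbox [-11.9,-9.3,-6.3] .. [4.9,9.7,8.3]
B = cylinder(h=7.1, r=6.7) → bbox [-6.7,-6.7,0] .. [6.7,6.7,7.1]
lo = A.lo+B.lo = [-11.9-6.7, -9.3-6.7, -6.3+0] = [-18.600,-16.000,-6.300]
hi = A.hi+B.hi = [4.9+6.7, 9.7+6.7, 8.3+7.1] = [11.600,16.400,15.400]
diag = √(30.2²+32.4²+21.7²) = √2432.69 = 49.322


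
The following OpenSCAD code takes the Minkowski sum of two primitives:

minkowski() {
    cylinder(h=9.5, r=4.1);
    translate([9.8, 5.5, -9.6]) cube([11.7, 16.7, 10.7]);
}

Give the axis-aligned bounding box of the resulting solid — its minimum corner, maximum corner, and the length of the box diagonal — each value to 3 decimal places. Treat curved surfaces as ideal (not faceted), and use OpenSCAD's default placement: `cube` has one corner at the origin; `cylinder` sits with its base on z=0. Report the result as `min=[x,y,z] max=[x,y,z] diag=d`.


min=[5.700,1.400,-9.600] max=[25.600,26.300,10.600] diag=37.737

A = translate([9.8, 5.5, -9.6]) cube([11.7, 16.7, 10.7]) → bbox [9.8,5.5,-9.6] .. [21.5,22.2,1.1]
B = cylinder(h=9.5, r=4.1) → bbox [-4.1,-4.1,0] .. [4.1,4.1,9.5]
lo = A.lo+B.lo = [9.8-4.1, 5.5-4.1, -9.6+0] = [5.700,1.400,-9.600]
hi = A.hi+B.hi = [21.5+4.1, 22.2+4.1, 1.1+9.5] = [25.600,26.300,10.600]
diag = √(19.9²+24.9²+20.2²) = √1424.06 = 37.737


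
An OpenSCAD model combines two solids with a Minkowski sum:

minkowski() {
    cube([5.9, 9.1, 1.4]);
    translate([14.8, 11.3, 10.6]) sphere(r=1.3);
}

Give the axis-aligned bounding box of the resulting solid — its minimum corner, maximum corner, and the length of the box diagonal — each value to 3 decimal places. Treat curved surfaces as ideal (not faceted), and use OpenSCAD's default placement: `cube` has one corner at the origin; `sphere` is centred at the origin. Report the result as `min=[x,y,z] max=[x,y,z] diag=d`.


A = translate([14.8, 11.3, 10.6]) sphere(r=1.3) → bbox [13.5,10,9.3] .. [16.1,12.6,11.9]
B = cube([5.9, 9.1, 1.4]) → bbox [0,0,0] .. [5.9,9.1,1.4]
lo = A.lo+B.lo = [13.5+0, 10+0, 9.3+0] = [13.500,10.000,9.300]
hi = A.hi+B.hi = [16.1+5.9, 12.6+9.1, 11.9+1.4] = [22.000,21.700,13.300]
diag = √(8.5²+11.7²+4²) = √225.14 = 15.005

min=[13.500,10.000,9.300] max=[22.000,21.700,13.300] diag=15.005


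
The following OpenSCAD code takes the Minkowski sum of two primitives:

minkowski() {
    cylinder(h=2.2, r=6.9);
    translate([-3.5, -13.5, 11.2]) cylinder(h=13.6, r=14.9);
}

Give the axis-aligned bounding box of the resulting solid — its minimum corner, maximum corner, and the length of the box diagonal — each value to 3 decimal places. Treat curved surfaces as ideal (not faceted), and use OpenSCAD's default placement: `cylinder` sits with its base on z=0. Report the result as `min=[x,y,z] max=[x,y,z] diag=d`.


min=[-25.300,-35.300,11.200] max=[18.300,8.300,27.000] diag=63.652

A = translate([-3.5, -13.5, 11.2]) cylinder(h=13.6, r=14.9) → bbox [-18.4,-28.4,11.2] .. [11.4,1.4,24.8]
B = cylinder(h=2.2, r=6.9) → bbox [-6.9,-6.9,0] .. [6.9,6.9,2.2]
lo = A.lo+B.lo = [-18.4-6.9, -28.4-6.9, 11.2+0] = [-25.300,-35.300,11.200]
hi = A.hi+B.hi = [11.4+6.9, 1.4+6.9, 24.8+2.2] = [18.300,8.300,27.000]
diag = √(43.6²+43.6²+15.8²) = √4051.56 = 63.652


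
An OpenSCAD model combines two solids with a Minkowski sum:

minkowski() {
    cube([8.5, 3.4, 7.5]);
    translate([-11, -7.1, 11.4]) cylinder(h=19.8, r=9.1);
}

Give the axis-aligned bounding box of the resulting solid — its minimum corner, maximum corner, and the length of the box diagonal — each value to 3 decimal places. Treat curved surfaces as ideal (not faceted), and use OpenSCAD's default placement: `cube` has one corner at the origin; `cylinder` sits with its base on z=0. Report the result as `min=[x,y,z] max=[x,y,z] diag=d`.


min=[-20.100,-16.200,11.400] max=[6.600,5.400,38.700] diag=43.872

A = translate([-11, -7.1, 11.4]) cylinder(h=19.8, r=9.1) → bbox [-20.1,-16.2,11.4] .. [-1.9,2,31.2]
B = cube([8.5, 3.4, 7.5]) → bbox [0,0,0] .. [8.5,3.4,7.5]
lo = A.lo+B.lo = [-20.1+0, -16.2+0, 11.4+0] = [-20.100,-16.200,11.400]
hi = A.hi+B.hi = [-1.9+8.5, 2+3.4, 31.2+7.5] = [6.600,5.400,38.700]
diag = √(26.7²+21.6²+27.3²) = √1924.74 = 43.872


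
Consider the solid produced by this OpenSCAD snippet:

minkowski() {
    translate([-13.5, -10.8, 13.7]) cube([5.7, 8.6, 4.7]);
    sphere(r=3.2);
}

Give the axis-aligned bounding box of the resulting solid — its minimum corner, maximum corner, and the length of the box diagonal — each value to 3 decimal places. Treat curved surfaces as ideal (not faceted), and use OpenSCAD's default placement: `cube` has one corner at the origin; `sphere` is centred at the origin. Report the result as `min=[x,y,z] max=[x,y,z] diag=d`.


min=[-16.700,-14.000,10.500] max=[-4.600,1.000,21.600] diag=22.240

A = translate([-13.5, -10.8, 13.7]) cube([5.7, 8.6, 4.7]) → bbox [-13.5,-10.8,13.7] .. [-7.8,-2.2,18.4]
B = sphere(r=3.2) → bbox [-3.2,-3.2,-3.2] .. [3.2,3.2,3.2]
lo = A.lo+B.lo = [-13.5-3.2, -10.8-3.2, 13.7-3.2] = [-16.700,-14.000,10.500]
hi = A.hi+B.hi = [-7.8+3.2, -2.2+3.2, 18.4+3.2] = [-4.600,1.000,21.600]
diag = √(12.1²+15²+11.1²) = √494.62 = 22.240


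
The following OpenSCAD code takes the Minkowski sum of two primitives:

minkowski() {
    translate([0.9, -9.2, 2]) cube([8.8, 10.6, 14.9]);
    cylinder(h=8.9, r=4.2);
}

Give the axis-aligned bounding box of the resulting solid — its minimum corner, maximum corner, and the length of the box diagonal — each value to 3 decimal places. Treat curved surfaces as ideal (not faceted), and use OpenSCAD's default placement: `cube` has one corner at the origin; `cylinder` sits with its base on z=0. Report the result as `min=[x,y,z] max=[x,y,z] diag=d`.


A = translate([0.9, -9.2, 2]) cube([8.8, 10.6, 14.9]) → bbox [0.9,-9.2,2] .. [9.7,1.4,16.9]
B = cylinder(h=8.9, r=4.2) → bbox [-4.2,-4.2,0] .. [4.2,4.2,8.9]
lo = A.lo+B.lo = [0.9-4.2, -9.2-4.2, 2+0] = [-3.300,-13.400,2.000]
hi = A.hi+B.hi = [9.7+4.2, 1.4+4.2, 16.9+8.9] = [13.900,5.600,25.800]
diag = √(17.2²+19²+23.8²) = √1223.28 = 34.975

min=[-3.300,-13.400,2.000] max=[13.900,5.600,25.800] diag=34.975


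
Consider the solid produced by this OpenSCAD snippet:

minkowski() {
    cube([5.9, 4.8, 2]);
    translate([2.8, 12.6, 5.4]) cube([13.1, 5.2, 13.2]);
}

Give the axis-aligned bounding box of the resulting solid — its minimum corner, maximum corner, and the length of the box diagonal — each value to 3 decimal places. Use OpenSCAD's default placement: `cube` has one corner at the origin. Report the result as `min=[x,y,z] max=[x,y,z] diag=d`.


A = translate([2.8, 12.6, 5.4]) cube([13.1, 5.2, 13.2]) → bbox [2.8,12.6,5.4] .. [15.9,17.8,18.6]
B = cube([5.9, 4.8, 2]) → bbox [0,0,0] .. [5.9,4.8,2]
lo = A.lo+B.lo = [2.8+0, 12.6+0, 5.4+0] = [2.800,12.600,5.400]
hi = A.hi+B.hi = [15.9+5.9, 17.8+4.8, 18.6+2] = [21.800,22.600,20.600]
diag = √(19²+10²+15.2²) = √692.04 = 26.307

min=[2.800,12.600,5.400] max=[21.800,22.600,20.600] diag=26.307


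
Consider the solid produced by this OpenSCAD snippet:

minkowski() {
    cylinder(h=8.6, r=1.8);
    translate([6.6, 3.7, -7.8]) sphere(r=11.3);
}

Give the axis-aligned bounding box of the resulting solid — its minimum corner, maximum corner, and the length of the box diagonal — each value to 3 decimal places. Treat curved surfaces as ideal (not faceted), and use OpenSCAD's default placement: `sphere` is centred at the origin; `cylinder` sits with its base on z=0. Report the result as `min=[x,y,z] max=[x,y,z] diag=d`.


min=[-6.500,-9.400,-19.100] max=[19.700,16.800,12.100] diag=48.439

A = translate([6.6, 3.7, -7.8]) sphere(r=11.3) → bbox [-4.7,-7.6,-19.1] .. [17.9,15,3.5]
B = cylinder(h=8.6, r=1.8) → bbox [-1.8,-1.8,0] .. [1.8,1.8,8.6]
lo = A.lo+B.lo = [-4.7-1.8, -7.6-1.8, -19.1+0] = [-6.500,-9.400,-19.100]
hi = A.hi+B.hi = [17.9+1.8, 15+1.8, 3.5+8.6] = [19.700,16.800,12.100]
diag = √(26.2²+26.2²+31.2²) = √2346.32 = 48.439


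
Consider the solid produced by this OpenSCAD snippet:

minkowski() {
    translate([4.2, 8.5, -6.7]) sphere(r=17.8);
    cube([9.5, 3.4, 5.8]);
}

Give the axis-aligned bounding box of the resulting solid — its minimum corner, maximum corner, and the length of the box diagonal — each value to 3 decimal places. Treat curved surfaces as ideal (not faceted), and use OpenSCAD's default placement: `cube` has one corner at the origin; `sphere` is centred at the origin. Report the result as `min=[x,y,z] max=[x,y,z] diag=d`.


min=[-13.600,-9.300,-24.500] max=[31.500,29.700,16.900] diag=72.588

A = translate([4.2, 8.5, -6.7]) sphere(r=17.8) → bbox [-13.6,-9.3,-24.5] .. [22,26.3,11.1]
B = cube([9.5, 3.4, 5.8]) → bbox [0,0,0] .. [9.5,3.4,5.8]
lo = A.lo+B.lo = [-13.6+0, -9.3+0, -24.5+0] = [-13.600,-9.300,-24.500]
hi = A.hi+B.hi = [22+9.5, 26.3+3.4, 11.1+5.8] = [31.500,29.700,16.900]
diag = √(45.1²+39²+41.4²) = √5268.97 = 72.588


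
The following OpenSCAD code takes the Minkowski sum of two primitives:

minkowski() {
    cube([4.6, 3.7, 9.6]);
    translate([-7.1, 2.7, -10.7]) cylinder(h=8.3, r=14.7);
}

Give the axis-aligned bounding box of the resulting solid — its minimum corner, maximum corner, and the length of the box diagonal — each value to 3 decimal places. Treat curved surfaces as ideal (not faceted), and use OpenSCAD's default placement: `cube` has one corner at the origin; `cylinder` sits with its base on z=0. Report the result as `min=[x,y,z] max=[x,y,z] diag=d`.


min=[-21.800,-12.000,-10.700] max=[12.200,21.100,7.200] diag=50.715

A = translate([-7.1, 2.7, -10.7]) cylinder(h=8.3, r=14.7) → bbox [-21.8,-12,-10.7] .. [7.6,17.4,-2.4]
B = cube([4.6, 3.7, 9.6]) → bbox [0,0,0] .. [4.6,3.7,9.6]
lo = A.lo+B.lo = [-21.8+0, -12+0, -10.7+0] = [-21.800,-12.000,-10.700]
hi = A.hi+B.hi = [7.6+4.6, 17.4+3.7, -2.4+9.6] = [12.200,21.100,7.200]
diag = √(34²+33.1²+17.9²) = √2572.02 = 50.715


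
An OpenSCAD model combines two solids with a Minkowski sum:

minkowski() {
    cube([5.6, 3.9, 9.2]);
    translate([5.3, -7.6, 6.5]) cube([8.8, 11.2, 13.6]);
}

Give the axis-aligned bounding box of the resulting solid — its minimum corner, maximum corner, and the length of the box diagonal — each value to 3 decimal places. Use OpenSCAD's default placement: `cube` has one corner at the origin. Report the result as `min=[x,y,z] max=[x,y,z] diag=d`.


A = translate([5.3, -7.6, 6.5]) cube([8.8, 11.2, 13.6]) → bbox [5.3,-7.6,6.5] .. [14.1,3.6,20.1]
B = cube([5.6, 3.9, 9.2]) → bbox [0,0,0] .. [5.6,3.9,9.2]
lo = A.lo+B.lo = [5.3+0, -7.6+0, 6.5+0] = [5.300,-7.600,6.500]
hi = A.hi+B.hi = [14.1+5.6, 3.6+3.9, 20.1+9.2] = [19.700,7.500,29.300]
diag = √(14.4²+15.1²+22.8²) = √955.21 = 30.906

min=[5.300,-7.600,6.500] max=[19.700,7.500,29.300] diag=30.906


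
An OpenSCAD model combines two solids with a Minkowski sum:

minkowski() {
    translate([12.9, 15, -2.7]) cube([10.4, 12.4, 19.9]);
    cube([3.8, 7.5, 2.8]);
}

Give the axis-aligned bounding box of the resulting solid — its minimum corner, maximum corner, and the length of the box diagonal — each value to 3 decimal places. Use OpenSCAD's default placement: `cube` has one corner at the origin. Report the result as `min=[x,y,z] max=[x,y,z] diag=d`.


A = translate([12.9, 15, -2.7]) cube([10.4, 12.4, 19.9]) → bbox [12.9,15,-2.7] .. [23.3,27.4,17.2]
B = cube([3.8, 7.5, 2.8]) → bbox [0,0,0] .. [3.8,7.5,2.8]
lo = A.lo+B.lo = [12.9+0, 15+0, -2.7+0] = [12.900,15.000,-2.700]
hi = A.hi+B.hi = [23.3+3.8, 27.4+7.5, 17.2+2.8] = [27.100,34.900,20.000]
diag = √(14.2²+19.9²+22.7²) = √1112.94 = 33.361

min=[12.900,15.000,-2.700] max=[27.100,34.900,20.000] diag=33.361


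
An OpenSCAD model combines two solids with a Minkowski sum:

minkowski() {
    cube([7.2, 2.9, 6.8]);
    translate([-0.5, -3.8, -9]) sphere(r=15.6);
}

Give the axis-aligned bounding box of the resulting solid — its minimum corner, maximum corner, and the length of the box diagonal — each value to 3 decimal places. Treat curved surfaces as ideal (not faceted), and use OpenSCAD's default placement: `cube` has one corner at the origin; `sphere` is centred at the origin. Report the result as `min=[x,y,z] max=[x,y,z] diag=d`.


A = translate([-0.5, -3.8, -9]) sphere(r=15.6) → bbox [-16.1,-19.4,-24.6] .. [15.1,11.8,6.6]
B = cube([7.2, 2.9, 6.8]) → bbox [0,0,0] .. [7.2,2.9,6.8]
lo = A.lo+B.lo = [-16.1+0, -19.4+0, -24.6+0] = [-16.100,-19.400,-24.600]
hi = A.hi+B.hi = [15.1+7.2, 11.8+2.9, 6.6+6.8] = [22.300,14.700,13.400]
diag = √(38.4²+34.1²+38²) = √4081.37 = 63.886

min=[-16.100,-19.400,-24.600] max=[22.300,14.700,13.400] diag=63.886


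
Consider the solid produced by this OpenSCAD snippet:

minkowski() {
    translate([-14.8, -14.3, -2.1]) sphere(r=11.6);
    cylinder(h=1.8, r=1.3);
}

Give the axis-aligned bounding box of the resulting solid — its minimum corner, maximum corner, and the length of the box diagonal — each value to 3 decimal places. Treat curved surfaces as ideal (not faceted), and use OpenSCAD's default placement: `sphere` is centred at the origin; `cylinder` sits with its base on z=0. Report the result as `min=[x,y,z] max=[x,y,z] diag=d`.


A = translate([-14.8, -14.3, -2.1]) sphere(r=11.6) → bbox [-26.4,-25.9,-13.7] .. [-3.2,-2.7,9.5]
B = cylinder(h=1.8, r=1.3) → bbox [-1.3,-1.3,0] .. [1.3,1.3,1.8]
lo = A.lo+B.lo = [-26.4-1.3, -25.9-1.3, -13.7+0] = [-27.700,-27.200,-13.700]
hi = A.hi+B.hi = [-3.2+1.3, -2.7+1.3, 9.5+1.8] = [-1.900,-1.400,11.300]
diag = √(25.8²+25.8²+25²) = √1956.28 = 44.230

min=[-27.700,-27.200,-13.700] max=[-1.900,-1.400,11.300] diag=44.230


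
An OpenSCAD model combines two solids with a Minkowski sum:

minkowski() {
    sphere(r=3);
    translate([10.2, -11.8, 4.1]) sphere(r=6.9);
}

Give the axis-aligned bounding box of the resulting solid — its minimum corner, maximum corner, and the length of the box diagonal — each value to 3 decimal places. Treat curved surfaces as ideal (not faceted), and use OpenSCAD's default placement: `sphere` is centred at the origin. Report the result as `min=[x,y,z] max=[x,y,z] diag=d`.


A = translate([10.2, -11.8, 4.1]) sphere(r=6.9) → bbox [3.3,-18.7,-2.8] .. [17.1,-4.9,11]
B = sphere(r=3) → bbox [-3,-3,-3] .. [3,3,3]
lo = A.lo+B.lo = [3.3-3, -18.7-3, -2.8-3] = [0.300,-21.700,-5.800]
hi = A.hi+B.hi = [17.1+3, -4.9+3, 11+3] = [20.100,-1.900,14.000]
diag = √(19.8²+19.8²+19.8²) = √1176.12 = 34.295

min=[0.300,-21.700,-5.800] max=[20.100,-1.900,14.000] diag=34.295


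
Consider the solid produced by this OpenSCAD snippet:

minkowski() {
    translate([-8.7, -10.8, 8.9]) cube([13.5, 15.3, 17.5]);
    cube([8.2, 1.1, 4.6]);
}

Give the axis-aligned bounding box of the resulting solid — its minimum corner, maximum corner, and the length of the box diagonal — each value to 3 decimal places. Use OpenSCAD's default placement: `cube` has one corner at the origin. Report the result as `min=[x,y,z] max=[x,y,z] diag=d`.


A = translate([-8.7, -10.8, 8.9]) cube([13.5, 15.3, 17.5]) → bbox [-8.7,-10.8,8.9] .. [4.8,4.5,26.4]
B = cube([8.2, 1.1, 4.6]) → bbox [0,0,0] .. [8.2,1.1,4.6]
lo = A.lo+B.lo = [-8.7+0, -10.8+0, 8.9+0] = [-8.700,-10.800,8.900]
hi = A.hi+B.hi = [4.8+8.2, 4.5+1.1, 26.4+4.6] = [13.000,5.600,31.000]
diag = √(21.7²+16.4²+22.1²) = √1228.26 = 35.047

min=[-8.700,-10.800,8.900] max=[13.000,5.600,31.000] diag=35.047


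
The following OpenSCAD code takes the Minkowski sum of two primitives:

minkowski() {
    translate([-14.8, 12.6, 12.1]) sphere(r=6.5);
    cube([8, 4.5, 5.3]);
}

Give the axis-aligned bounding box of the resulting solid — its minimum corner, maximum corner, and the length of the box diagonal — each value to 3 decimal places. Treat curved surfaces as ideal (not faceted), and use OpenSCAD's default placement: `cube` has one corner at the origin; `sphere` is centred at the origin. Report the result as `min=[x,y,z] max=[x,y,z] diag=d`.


min=[-21.300,6.100,5.600] max=[-0.300,23.600,23.900] diag=32.896

A = translate([-14.8, 12.6, 12.1]) sphere(r=6.5) → bbox [-21.3,6.1,5.6] .. [-8.3,19.1,18.6]
B = cube([8, 4.5, 5.3]) → bbox [0,0,0] .. [8,4.5,5.3]
lo = A.lo+B.lo = [-21.3+0, 6.1+0, 5.6+0] = [-21.300,6.100,5.600]
hi = A.hi+B.hi = [-8.3+8, 19.1+4.5, 18.6+5.3] = [-0.300,23.600,23.900]
diag = √(21²+17.5²+18.3²) = √1082.14 = 32.896


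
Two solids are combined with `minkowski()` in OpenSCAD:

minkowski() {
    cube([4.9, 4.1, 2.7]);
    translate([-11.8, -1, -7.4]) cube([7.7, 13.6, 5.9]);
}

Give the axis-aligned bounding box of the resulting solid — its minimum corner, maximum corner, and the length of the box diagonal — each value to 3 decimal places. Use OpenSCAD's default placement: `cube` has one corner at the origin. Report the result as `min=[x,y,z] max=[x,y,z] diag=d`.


min=[-11.800,-1.000,-7.400] max=[0.800,16.700,1.200] diag=23.367

A = translate([-11.8, -1, -7.4]) cube([7.7, 13.6, 5.9]) → bbox [-11.8,-1,-7.4] .. [-4.1,12.6,-1.5]
B = cube([4.9, 4.1, 2.7]) → bbox [0,0,0] .. [4.9,4.1,2.7]
lo = A.lo+B.lo = [-11.8+0, -1+0, -7.4+0] = [-11.800,-1.000,-7.400]
hi = A.hi+B.hi = [-4.1+4.9, 12.6+4.1, -1.5+2.7] = [0.800,16.700,1.200]
diag = √(12.6²+17.7²+8.6²) = √546.01 = 23.367


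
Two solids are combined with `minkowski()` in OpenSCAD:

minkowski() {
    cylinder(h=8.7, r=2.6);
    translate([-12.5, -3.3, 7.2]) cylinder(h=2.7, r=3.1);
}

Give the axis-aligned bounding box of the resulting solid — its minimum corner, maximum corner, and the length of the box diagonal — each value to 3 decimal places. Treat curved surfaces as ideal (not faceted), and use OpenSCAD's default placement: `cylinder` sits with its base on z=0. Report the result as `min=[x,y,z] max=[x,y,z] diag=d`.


A = translate([-12.5, -3.3, 7.2]) cylinder(h=2.7, r=3.1) → bbox [-15.6,-6.4,7.2] .. [-9.4,-0.2,9.9]
B = cylinder(h=8.7, r=2.6) → bbox [-2.6,-2.6,0] .. [2.6,2.6,8.7]
lo = A.lo+B.lo = [-15.6-2.6, -6.4-2.6, 7.2+0] = [-18.200,-9.000,7.200]
hi = A.hi+B.hi = [-9.4+2.6, -0.2+2.6, 9.9+8.7] = [-6.800,2.400,18.600]
diag = √(11.4²+11.4²+11.4²) = √389.88 = 19.745

min=[-18.200,-9.000,7.200] max=[-6.800,2.400,18.600] diag=19.745


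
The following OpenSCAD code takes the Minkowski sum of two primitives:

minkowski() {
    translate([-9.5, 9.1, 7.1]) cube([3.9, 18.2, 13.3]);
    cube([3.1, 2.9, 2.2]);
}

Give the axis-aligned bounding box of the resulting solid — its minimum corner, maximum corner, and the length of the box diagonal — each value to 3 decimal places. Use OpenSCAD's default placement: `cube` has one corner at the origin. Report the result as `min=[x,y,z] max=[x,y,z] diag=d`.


A = translate([-9.5, 9.1, 7.1]) cube([3.9, 18.2, 13.3]) → bbox [-9.5,9.1,7.1] .. [-5.6,27.3,20.4]
B = cube([3.1, 2.9, 2.2]) → bbox [0,0,0] .. [3.1,2.9,2.2]
lo = A.lo+B.lo = [-9.5+0, 9.1+0, 7.1+0] = [-9.500,9.100,7.100]
hi = A.hi+B.hi = [-5.6+3.1, 27.3+2.9, 20.4+2.2] = [-2.500,30.200,22.600]
diag = √(7²+21.1²+15.5²) = √734.46 = 27.101

min=[-9.500,9.100,7.100] max=[-2.500,30.200,22.600] diag=27.101


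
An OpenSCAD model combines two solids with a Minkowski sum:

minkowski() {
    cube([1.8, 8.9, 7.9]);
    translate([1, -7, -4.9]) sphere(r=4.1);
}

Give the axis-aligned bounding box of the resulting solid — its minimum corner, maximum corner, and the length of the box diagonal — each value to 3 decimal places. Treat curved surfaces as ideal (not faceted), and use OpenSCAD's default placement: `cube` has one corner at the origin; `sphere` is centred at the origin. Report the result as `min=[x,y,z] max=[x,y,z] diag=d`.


A = translate([1, -7, -4.9]) sphere(r=4.1) → bbox [-3.1,-11.1,-9] .. [5.1,-2.9,-0.8]
B = cube([1.8, 8.9, 7.9]) → bbox [0,0,0] .. [1.8,8.9,7.9]
lo = A.lo+B.lo = [-3.1+0, -11.1+0, -9+0] = [-3.100,-11.100,-9.000]
hi = A.hi+B.hi = [5.1+1.8, -2.9+8.9, -0.8+7.9] = [6.900,6.000,7.100]
diag = √(10²+17.1²+16.1²) = √651.62 = 25.527

min=[-3.100,-11.100,-9.000] max=[6.900,6.000,7.100] diag=25.527


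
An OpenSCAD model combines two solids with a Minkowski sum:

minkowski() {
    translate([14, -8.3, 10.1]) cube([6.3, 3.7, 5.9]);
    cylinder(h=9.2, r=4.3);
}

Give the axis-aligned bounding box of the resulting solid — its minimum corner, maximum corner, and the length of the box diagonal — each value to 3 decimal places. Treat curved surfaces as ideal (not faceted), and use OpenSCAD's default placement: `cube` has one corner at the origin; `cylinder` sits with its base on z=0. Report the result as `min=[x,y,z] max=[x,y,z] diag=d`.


A = translate([14, -8.3, 10.1]) cube([6.3, 3.7, 5.9]) → bbox [14,-8.3,10.1] .. [20.3,-4.6,16]
B = cylinder(h=9.2, r=4.3) → bbox [-4.3,-4.3,0] .. [4.3,4.3,9.2]
lo = A.lo+B.lo = [14-4.3, -8.3-4.3, 10.1+0] = [9.700,-12.600,10.100]
hi = A.hi+B.hi = [20.3+4.3, -4.6+4.3, 16+9.2] = [24.600,-0.300,25.200]
diag = √(14.9²+12.3²+15.1²) = √601.31 = 24.522

min=[9.700,-12.600,10.100] max=[24.600,-0.300,25.200] diag=24.522


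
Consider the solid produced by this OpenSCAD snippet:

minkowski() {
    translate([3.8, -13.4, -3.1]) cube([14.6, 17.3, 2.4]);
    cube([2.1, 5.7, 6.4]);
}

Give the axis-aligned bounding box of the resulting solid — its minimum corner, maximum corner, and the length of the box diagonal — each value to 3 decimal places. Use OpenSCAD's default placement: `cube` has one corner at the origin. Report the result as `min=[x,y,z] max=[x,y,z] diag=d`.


min=[3.800,-13.400,-3.100] max=[20.500,9.600,5.700] diag=29.754

A = translate([3.8, -13.4, -3.1]) cube([14.6, 17.3, 2.4]) → bbox [3.8,-13.4,-3.1] .. [18.4,3.9,-0.7]
B = cube([2.1, 5.7, 6.4]) → bbox [0,0,0] .. [2.1,5.7,6.4]
lo = A.lo+B.lo = [3.8+0, -13.4+0, -3.1+0] = [3.800,-13.400,-3.100]
hi = A.hi+B.hi = [18.4+2.1, 3.9+5.7, -0.7+6.4] = [20.500,9.600,5.700]
diag = √(16.7²+23²+8.8²) = √885.33 = 29.754


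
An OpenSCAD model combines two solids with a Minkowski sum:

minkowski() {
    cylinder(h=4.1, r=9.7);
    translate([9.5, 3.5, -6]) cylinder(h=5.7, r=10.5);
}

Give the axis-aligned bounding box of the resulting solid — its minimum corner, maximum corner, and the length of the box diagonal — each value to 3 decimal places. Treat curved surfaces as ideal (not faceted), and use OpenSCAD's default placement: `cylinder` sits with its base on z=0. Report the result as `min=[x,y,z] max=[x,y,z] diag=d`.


A = translate([9.5, 3.5, -6]) cylinder(h=5.7, r=10.5) → bbox [-1,-7,-6] .. [20,14,-0.3]
B = cylinder(h=4.1, r=9.7) → bbox [-9.7,-9.7,0] .. [9.7,9.7,4.1]
lo = A.lo+B.lo = [-1-9.7, -7-9.7, -6+0] = [-10.700,-16.700,-6.000]
hi = A.hi+B.hi = [20+9.7, 14+9.7, -0.3+4.1] = [29.700,23.700,3.800]
diag = √(40.4²+40.4²+9.8²) = √3360.36 = 57.969

min=[-10.700,-16.700,-6.000] max=[29.700,23.700,3.800] diag=57.969


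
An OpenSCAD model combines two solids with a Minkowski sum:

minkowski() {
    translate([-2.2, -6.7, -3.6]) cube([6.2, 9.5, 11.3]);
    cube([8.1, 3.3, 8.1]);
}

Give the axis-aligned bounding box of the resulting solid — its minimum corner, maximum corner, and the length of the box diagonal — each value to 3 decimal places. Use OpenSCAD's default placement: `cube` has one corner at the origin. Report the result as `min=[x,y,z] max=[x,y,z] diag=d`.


A = translate([-2.2, -6.7, -3.6]) cube([6.2, 9.5, 11.3]) → bbox [-2.2,-6.7,-3.6] .. [4,2.8,7.7]
B = cube([8.1, 3.3, 8.1]) → bbox [0,0,0] .. [8.1,3.3,8.1]
lo = A.lo+B.lo = [-2.2+0, -6.7+0, -3.6+0] = [-2.200,-6.700,-3.600]
hi = A.hi+B.hi = [4+8.1, 2.8+3.3, 7.7+8.1] = [12.100,6.100,15.800]
diag = √(14.3²+12.8²+19.4²) = √744.69 = 27.289

min=[-2.200,-6.700,-3.600] max=[12.100,6.100,15.800] diag=27.289


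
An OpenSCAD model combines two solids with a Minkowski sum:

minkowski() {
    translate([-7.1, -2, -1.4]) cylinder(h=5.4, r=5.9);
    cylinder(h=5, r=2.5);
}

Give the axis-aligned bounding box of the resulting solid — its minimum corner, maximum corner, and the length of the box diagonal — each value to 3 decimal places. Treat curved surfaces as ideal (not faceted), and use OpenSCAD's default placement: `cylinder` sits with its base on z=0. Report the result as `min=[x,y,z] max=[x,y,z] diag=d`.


A = translate([-7.1, -2, -1.4]) cylinder(h=5.4, r=5.9) → bbox [-13,-7.9,-1.4] .. [-1.2,3.9,4]
B = cylinder(h=5, r=2.5) → bbox [-2.5,-2.5,0] .. [2.5,2.5,5]
lo = A.lo+B.lo = [-13-2.5, -7.9-2.5, -1.4+0] = [-15.500,-10.400,-1.400]
hi = A.hi+B.hi = [-1.2+2.5, 3.9+2.5, 4+5] = [1.300,6.400,9.000]
diag = √(16.8²+16.8²+10.4²) = √672.64 = 25.935

min=[-15.500,-10.400,-1.400] max=[1.300,6.400,9.000] diag=25.935


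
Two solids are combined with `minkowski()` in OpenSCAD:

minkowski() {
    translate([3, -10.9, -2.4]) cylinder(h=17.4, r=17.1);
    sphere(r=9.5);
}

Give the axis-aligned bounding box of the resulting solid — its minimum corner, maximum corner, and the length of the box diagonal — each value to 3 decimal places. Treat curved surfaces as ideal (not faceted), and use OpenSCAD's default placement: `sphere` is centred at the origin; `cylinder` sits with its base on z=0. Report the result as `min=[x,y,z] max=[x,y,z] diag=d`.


A = translate([3, -10.9, -2.4]) cylinder(h=17.4, r=17.1) → bbox [-14.1,-28,-2.4] .. [20.1,6.2,15]
B = sphere(r=9.5) → bbox [-9.5,-9.5,-9.5] .. [9.5,9.5,9.5]
lo = A.lo+B.lo = [-14.1-9.5, -28-9.5, -2.4-9.5] = [-23.600,-37.500,-11.900]
hi = A.hi+B.hi = [20.1+9.5, 6.2+9.5, 15+9.5] = [29.600,15.700,24.500]
diag = √(53.2²+53.2²+36.4²) = √6985.44 = 83.579

min=[-23.600,-37.500,-11.900] max=[29.600,15.700,24.500] diag=83.579


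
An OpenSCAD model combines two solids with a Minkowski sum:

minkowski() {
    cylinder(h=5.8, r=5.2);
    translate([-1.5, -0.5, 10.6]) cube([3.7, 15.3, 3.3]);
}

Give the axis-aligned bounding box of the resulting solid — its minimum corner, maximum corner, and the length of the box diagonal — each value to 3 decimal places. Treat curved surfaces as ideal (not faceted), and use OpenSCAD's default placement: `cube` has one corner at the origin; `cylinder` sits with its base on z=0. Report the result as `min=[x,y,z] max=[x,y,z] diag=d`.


A = translate([-1.5, -0.5, 10.6]) cube([3.7, 15.3, 3.3]) → bbox [-1.5,-0.5,10.6] .. [2.2,14.8,13.9]
B = cylinder(h=5.8, r=5.2) → bbox [-5.2,-5.2,0] .. [5.2,5.2,5.8]
lo = A.lo+B.lo = [-1.5-5.2, -0.5-5.2, 10.6+0] = [-6.700,-5.700,10.600]
hi = A.hi+B.hi = [2.2+5.2, 14.8+5.2, 13.9+5.8] = [7.400,20.000,19.700]
diag = √(14.1²+25.7²+9.1²) = √942.11 = 30.694

min=[-6.700,-5.700,10.600] max=[7.400,20.000,19.700] diag=30.694


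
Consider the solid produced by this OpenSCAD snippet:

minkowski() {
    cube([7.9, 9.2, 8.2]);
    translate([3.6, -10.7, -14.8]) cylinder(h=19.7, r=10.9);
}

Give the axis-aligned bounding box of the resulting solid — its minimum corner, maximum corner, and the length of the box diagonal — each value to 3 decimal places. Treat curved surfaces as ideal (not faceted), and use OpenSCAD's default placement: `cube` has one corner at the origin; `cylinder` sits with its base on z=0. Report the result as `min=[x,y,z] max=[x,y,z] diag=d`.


min=[-7.300,-21.600,-14.800] max=[22.400,9.400,13.100] diag=51.201

A = translate([3.6, -10.7, -14.8]) cylinder(h=19.7, r=10.9) → bbox [-7.3,-21.6,-14.8] .. [14.5,0.2,4.9]
B = cube([7.9, 9.2, 8.2]) → bbox [0,0,0] .. [7.9,9.2,8.2]
lo = A.lo+B.lo = [-7.3+0, -21.6+0, -14.8+0] = [-7.300,-21.600,-14.800]
hi = A.hi+B.hi = [14.5+7.9, 0.2+9.2, 4.9+8.2] = [22.400,9.400,13.100]
diag = √(29.7²+31²+27.9²) = √2621.5 = 51.201


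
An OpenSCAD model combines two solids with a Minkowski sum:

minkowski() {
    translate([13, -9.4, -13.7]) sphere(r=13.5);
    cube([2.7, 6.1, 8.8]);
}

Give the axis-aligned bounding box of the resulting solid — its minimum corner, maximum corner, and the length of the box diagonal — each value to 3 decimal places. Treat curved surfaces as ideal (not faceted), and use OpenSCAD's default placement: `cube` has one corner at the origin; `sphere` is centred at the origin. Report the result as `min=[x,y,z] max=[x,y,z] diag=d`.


A = translate([13, -9.4, -13.7]) sphere(r=13.5) → bbox [-0.5,-22.9,-27.2] .. [26.5,4.1,-0.2]
B = cube([2.7, 6.1, 8.8]) → bbox [0,0,0] .. [2.7,6.1,8.8]
lo = A.lo+B.lo = [-0.5+0, -22.9+0, -27.2+0] = [-0.500,-22.900,-27.200]
hi = A.hi+B.hi = [26.5+2.7, 4.1+6.1, -0.2+8.8] = [29.200,10.200,8.600]
diag = √(29.7²+33.1²+35.8²) = √3259.34 = 57.091

min=[-0.500,-22.900,-27.200] max=[29.200,10.200,8.600] diag=57.091


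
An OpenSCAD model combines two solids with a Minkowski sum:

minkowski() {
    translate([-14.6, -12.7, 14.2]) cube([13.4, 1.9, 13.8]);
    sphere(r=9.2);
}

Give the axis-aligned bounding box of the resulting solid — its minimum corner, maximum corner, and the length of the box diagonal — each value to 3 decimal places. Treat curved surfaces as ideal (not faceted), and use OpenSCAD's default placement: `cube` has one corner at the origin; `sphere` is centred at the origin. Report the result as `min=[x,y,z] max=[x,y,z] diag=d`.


min=[-23.800,-21.900,5.000] max=[8.000,-1.600,37.200] diag=49.600

A = translate([-14.6, -12.7, 14.2]) cube([13.4, 1.9, 13.8]) → bbox [-14.6,-12.7,14.2] .. [-1.2,-10.8,28]
B = sphere(r=9.2) → bbox [-9.2,-9.2,-9.2] .. [9.2,9.2,9.2]
lo = A.lo+B.lo = [-14.6-9.2, -12.7-9.2, 14.2-9.2] = [-23.800,-21.900,5.000]
hi = A.hi+B.hi = [-1.2+9.2, -10.8+9.2, 28+9.2] = [8.000,-1.600,37.200]
diag = √(31.8²+20.3²+32.2²) = √2460.17 = 49.600


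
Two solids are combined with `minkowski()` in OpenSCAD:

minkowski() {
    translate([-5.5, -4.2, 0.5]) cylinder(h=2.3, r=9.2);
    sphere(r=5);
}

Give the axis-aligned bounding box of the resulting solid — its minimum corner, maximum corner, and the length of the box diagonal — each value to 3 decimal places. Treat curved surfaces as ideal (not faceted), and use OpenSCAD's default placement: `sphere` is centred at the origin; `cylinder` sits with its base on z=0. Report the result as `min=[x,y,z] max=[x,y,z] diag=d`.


min=[-19.700,-18.400,-4.500] max=[8.700,10.000,7.800] diag=42.005

A = translate([-5.5, -4.2, 0.5]) cylinder(h=2.3, r=9.2) → bbox [-14.7,-13.4,0.5] .. [3.7,5,2.8]
B = sphere(r=5) → bbox [-5,-5,-5] .. [5,5,5]
lo = A.lo+B.lo = [-14.7-5, -13.4-5, 0.5-5] = [-19.700,-18.400,-4.500]
hi = A.hi+B.hi = [3.7+5, 5+5, 2.8+5] = [8.700,10.000,7.800]
diag = √(28.4²+28.4²+12.3²) = √1764.41 = 42.005


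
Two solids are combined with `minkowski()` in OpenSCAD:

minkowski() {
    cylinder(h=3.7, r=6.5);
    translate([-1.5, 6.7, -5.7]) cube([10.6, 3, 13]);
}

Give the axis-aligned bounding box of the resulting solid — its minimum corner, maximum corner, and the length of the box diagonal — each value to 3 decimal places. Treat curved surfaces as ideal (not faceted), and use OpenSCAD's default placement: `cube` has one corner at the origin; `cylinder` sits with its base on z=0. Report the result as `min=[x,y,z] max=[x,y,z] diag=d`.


min=[-8.000,0.200,-5.700] max=[15.600,16.200,11.000] diag=33.043

A = translate([-1.5, 6.7, -5.7]) cube([10.6, 3, 13]) → bbox [-1.5,6.7,-5.7] .. [9.1,9.7,7.3]
B = cylinder(h=3.7, r=6.5) → bbox [-6.5,-6.5,0] .. [6.5,6.5,3.7]
lo = A.lo+B.lo = [-1.5-6.5, 6.7-6.5, -5.7+0] = [-8.000,0.200,-5.700]
hi = A.hi+B.hi = [9.1+6.5, 9.7+6.5, 7.3+3.7] = [15.600,16.200,11.000]
diag = √(23.6²+16²+16.7²) = √1091.85 = 33.043


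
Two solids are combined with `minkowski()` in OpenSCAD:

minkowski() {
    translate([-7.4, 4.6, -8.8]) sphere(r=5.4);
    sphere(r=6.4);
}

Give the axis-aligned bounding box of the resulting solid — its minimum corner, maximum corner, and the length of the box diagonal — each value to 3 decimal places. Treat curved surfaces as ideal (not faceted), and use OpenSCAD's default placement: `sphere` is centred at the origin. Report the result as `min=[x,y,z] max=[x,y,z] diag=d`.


min=[-19.200,-7.200,-20.600] max=[4.400,16.400,3.000] diag=40.876

A = translate([-7.4, 4.6, -8.8]) sphere(r=5.4) → bbox [-12.8,-0.8,-14.2] .. [-2,10,-3.4]
B = sphere(r=6.4) → bbox [-6.4,-6.4,-6.4] .. [6.4,6.4,6.4]
lo = A.lo+B.lo = [-12.8-6.4, -0.8-6.4, -14.2-6.4] = [-19.200,-7.200,-20.600]
hi = A.hi+B.hi = [-2+6.4, 10+6.4, -3.4+6.4] = [4.400,16.400,3.000]
diag = √(23.6²+23.6²+23.6²) = √1670.88 = 40.876


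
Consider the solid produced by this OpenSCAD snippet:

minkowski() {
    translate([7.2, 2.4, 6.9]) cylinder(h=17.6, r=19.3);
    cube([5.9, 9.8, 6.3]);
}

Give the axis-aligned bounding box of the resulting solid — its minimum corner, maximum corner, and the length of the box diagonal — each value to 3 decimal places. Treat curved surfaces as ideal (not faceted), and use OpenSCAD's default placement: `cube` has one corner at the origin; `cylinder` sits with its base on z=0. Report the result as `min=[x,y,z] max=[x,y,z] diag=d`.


min=[-12.100,-16.900,6.900] max=[32.400,31.500,30.800] diag=69.957

A = translate([7.2, 2.4, 6.9]) cylinder(h=17.6, r=19.3) → bbox [-12.1,-16.9,6.9] .. [26.5,21.7,24.5]
B = cube([5.9, 9.8, 6.3]) → bbox [0,0,0] .. [5.9,9.8,6.3]
lo = A.lo+B.lo = [-12.1+0, -16.9+0, 6.9+0] = [-12.100,-16.900,6.900]
hi = A.hi+B.hi = [26.5+5.9, 21.7+9.8, 24.5+6.3] = [32.400,31.500,30.800]
diag = √(44.5²+48.4²+23.9²) = √4894.02 = 69.957


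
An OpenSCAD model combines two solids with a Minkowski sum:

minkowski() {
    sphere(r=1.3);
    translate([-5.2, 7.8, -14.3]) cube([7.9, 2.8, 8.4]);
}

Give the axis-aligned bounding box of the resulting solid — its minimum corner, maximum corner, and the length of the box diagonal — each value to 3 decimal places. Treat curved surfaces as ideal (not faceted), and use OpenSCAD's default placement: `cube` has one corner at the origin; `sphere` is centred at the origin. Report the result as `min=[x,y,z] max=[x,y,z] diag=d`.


A = translate([-5.2, 7.8, -14.3]) cube([7.9, 2.8, 8.4]) → bbox [-5.2,7.8,-14.3] .. [2.7,10.6,-5.9]
B = sphere(r=1.3) → bbox [-1.3,-1.3,-1.3] .. [1.3,1.3,1.3]
lo = A.lo+B.lo = [-5.2-1.3, 7.8-1.3, -14.3-1.3] = [-6.500,6.500,-15.600]
hi = A.hi+B.hi = [2.7+1.3, 10.6+1.3, -5.9+1.3] = [4.000,11.900,-4.600]
diag = √(10.5²+5.4²+11²) = √260.41 = 16.137

min=[-6.500,6.500,-15.600] max=[4.000,11.900,-4.600] diag=16.137


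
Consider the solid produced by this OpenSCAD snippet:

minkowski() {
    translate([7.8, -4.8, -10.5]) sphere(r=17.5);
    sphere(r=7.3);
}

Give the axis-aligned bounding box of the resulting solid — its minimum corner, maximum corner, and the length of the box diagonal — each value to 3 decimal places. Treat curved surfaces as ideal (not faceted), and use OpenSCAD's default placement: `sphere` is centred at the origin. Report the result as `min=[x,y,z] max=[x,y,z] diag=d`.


A = translate([7.8, -4.8, -10.5]) sphere(r=17.5) → bbox [-9.7,-22.3,-28] .. [25.3,12.7,7]
B = sphere(r=7.3) → bbox [-7.3,-7.3,-7.3] .. [7.3,7.3,7.3]
lo = A.lo+B.lo = [-9.7-7.3, -22.3-7.3, -28-7.3] = [-17.000,-29.600,-35.300]
hi = A.hi+B.hi = [25.3+7.3, 12.7+7.3, 7+7.3] = [32.600,20.000,14.300]
diag = √(49.6²+49.6²+49.6²) = √7380.48 = 85.910

min=[-17.000,-29.600,-35.300] max=[32.600,20.000,14.300] diag=85.910


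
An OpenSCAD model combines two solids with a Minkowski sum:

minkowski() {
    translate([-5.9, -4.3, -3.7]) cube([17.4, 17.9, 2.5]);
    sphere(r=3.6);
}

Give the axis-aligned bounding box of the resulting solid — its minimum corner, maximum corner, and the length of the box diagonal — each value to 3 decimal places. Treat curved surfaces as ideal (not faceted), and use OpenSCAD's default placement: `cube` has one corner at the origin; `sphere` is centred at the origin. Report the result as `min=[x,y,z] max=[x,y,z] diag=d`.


A = translate([-5.9, -4.3, -3.7]) cube([17.4, 17.9, 2.5]) → bbox [-5.9,-4.3,-3.7] .. [11.5,13.6,-1.2]
B = sphere(r=3.6) → bbox [-3.6,-3.6,-3.6] .. [3.6,3.6,3.6]
lo = A.lo+B.lo = [-5.9-3.6, -4.3-3.6, -3.7-3.6] = [-9.500,-7.900,-7.300]
hi = A.hi+B.hi = [11.5+3.6, 13.6+3.6, -1.2+3.6] = [15.100,17.200,2.400]
diag = √(24.6²+25.1²+9.7²) = √1329.26 = 36.459

min=[-9.500,-7.900,-7.300] max=[15.100,17.200,2.400] diag=36.459


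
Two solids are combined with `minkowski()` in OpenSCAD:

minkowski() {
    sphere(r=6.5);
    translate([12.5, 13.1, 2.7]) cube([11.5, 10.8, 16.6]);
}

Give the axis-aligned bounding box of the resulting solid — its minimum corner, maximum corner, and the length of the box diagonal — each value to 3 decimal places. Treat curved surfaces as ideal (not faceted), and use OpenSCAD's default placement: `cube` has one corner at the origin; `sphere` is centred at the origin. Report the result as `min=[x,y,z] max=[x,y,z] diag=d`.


A = translate([12.5, 13.1, 2.7]) cube([11.5, 10.8, 16.6]) → bbox [12.5,13.1,2.7] .. [24,23.9,19.3]
B = sphere(r=6.5) → bbox [-6.5,-6.5,-6.5] .. [6.5,6.5,6.5]
lo = A.lo+B.lo = [12.5-6.5, 13.1-6.5, 2.7-6.5] = [6.000,6.600,-3.800]
hi = A.hi+B.hi = [24+6.5, 23.9+6.5, 19.3+6.5] = [30.500,30.400,25.800]
diag = √(24.5²+23.8²+29.6²) = √2042.85 = 45.198

min=[6.000,6.600,-3.800] max=[30.500,30.400,25.800] diag=45.198
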